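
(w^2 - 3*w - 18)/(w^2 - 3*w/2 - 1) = 2*(-w^2 + 3*w + 18)/(-2*w^2 + 3*w + 2)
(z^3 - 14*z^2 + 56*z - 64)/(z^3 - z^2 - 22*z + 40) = (z - 8)/(z + 5)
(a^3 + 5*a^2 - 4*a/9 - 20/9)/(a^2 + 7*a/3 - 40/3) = (9*a^2 - 4)/(3*(3*a - 8))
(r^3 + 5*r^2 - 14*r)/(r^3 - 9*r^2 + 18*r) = (r^2 + 5*r - 14)/(r^2 - 9*r + 18)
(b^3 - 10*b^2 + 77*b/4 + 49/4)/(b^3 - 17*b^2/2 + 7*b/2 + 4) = (2*b^2 - 21*b + 49)/(2*(b^2 - 9*b + 8))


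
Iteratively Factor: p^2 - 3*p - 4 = (p + 1)*(p - 4)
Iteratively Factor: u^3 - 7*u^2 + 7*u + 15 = (u - 5)*(u^2 - 2*u - 3) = (u - 5)*(u - 3)*(u + 1)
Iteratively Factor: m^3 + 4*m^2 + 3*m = (m)*(m^2 + 4*m + 3) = m*(m + 3)*(m + 1)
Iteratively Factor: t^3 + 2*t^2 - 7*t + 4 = (t - 1)*(t^2 + 3*t - 4) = (t - 1)*(t + 4)*(t - 1)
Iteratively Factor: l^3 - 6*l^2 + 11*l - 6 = (l - 2)*(l^2 - 4*l + 3) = (l - 2)*(l - 1)*(l - 3)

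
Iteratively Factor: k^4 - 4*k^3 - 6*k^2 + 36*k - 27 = (k - 1)*(k^3 - 3*k^2 - 9*k + 27) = (k - 1)*(k + 3)*(k^2 - 6*k + 9) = (k - 3)*(k - 1)*(k + 3)*(k - 3)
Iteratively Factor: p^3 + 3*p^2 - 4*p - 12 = (p - 2)*(p^2 + 5*p + 6) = (p - 2)*(p + 2)*(p + 3)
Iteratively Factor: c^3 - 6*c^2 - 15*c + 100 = (c + 4)*(c^2 - 10*c + 25) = (c - 5)*(c + 4)*(c - 5)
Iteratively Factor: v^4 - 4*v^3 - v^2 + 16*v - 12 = (v - 2)*(v^3 - 2*v^2 - 5*v + 6) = (v - 3)*(v - 2)*(v^2 + v - 2) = (v - 3)*(v - 2)*(v + 2)*(v - 1)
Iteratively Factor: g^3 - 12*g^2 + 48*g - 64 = (g - 4)*(g^2 - 8*g + 16) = (g - 4)^2*(g - 4)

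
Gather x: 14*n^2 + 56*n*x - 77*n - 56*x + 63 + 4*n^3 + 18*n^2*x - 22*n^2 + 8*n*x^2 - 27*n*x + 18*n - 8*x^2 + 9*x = 4*n^3 - 8*n^2 - 59*n + x^2*(8*n - 8) + x*(18*n^2 + 29*n - 47) + 63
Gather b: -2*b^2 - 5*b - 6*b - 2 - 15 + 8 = -2*b^2 - 11*b - 9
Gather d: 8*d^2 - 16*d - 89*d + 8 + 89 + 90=8*d^2 - 105*d + 187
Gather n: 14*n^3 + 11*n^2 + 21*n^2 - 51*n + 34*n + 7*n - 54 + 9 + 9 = 14*n^3 + 32*n^2 - 10*n - 36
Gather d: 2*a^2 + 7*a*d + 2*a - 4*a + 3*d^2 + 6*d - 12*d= 2*a^2 - 2*a + 3*d^2 + d*(7*a - 6)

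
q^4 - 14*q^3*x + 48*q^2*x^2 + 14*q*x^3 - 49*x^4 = (q - 7*x)^2*(q - x)*(q + x)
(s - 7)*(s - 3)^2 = s^3 - 13*s^2 + 51*s - 63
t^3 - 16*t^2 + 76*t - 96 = (t - 8)*(t - 6)*(t - 2)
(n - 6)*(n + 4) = n^2 - 2*n - 24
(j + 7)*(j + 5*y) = j^2 + 5*j*y + 7*j + 35*y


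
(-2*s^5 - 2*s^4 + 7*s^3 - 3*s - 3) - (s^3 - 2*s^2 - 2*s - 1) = -2*s^5 - 2*s^4 + 6*s^3 + 2*s^2 - s - 2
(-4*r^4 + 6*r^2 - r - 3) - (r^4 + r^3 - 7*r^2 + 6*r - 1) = -5*r^4 - r^3 + 13*r^2 - 7*r - 2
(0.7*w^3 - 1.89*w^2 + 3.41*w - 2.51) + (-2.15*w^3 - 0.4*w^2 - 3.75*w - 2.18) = -1.45*w^3 - 2.29*w^2 - 0.34*w - 4.69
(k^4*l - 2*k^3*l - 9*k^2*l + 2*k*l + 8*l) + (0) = k^4*l - 2*k^3*l - 9*k^2*l + 2*k*l + 8*l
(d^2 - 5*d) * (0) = 0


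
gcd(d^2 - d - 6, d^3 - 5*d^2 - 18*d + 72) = d - 3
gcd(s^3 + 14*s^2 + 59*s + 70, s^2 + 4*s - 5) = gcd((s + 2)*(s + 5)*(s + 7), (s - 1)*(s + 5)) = s + 5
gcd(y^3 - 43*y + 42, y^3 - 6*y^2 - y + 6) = y^2 - 7*y + 6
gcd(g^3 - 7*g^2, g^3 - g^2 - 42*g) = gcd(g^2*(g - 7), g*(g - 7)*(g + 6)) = g^2 - 7*g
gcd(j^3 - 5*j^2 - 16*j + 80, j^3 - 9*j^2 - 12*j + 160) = j^2 - j - 20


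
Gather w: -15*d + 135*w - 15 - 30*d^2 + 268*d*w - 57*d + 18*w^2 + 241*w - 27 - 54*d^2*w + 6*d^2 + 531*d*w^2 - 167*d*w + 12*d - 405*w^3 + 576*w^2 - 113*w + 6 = -24*d^2 - 60*d - 405*w^3 + w^2*(531*d + 594) + w*(-54*d^2 + 101*d + 263) - 36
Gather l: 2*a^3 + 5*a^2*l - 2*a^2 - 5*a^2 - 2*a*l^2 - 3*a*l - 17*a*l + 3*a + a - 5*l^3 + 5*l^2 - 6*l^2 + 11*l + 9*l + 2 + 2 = 2*a^3 - 7*a^2 + 4*a - 5*l^3 + l^2*(-2*a - 1) + l*(5*a^2 - 20*a + 20) + 4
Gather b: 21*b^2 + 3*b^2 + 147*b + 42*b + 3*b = 24*b^2 + 192*b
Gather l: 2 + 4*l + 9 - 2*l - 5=2*l + 6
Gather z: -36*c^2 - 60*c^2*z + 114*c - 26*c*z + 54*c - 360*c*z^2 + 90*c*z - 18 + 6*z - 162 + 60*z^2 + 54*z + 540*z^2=-36*c^2 + 168*c + z^2*(600 - 360*c) + z*(-60*c^2 + 64*c + 60) - 180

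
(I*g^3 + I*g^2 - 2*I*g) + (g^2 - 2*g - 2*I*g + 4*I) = I*g^3 + g^2 + I*g^2 - 2*g - 4*I*g + 4*I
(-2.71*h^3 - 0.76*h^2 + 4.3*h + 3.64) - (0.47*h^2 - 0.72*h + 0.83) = -2.71*h^3 - 1.23*h^2 + 5.02*h + 2.81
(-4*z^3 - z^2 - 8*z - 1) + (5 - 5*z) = -4*z^3 - z^2 - 13*z + 4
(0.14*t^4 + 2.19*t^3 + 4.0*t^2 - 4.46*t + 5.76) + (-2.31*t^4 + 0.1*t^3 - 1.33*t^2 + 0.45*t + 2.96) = -2.17*t^4 + 2.29*t^3 + 2.67*t^2 - 4.01*t + 8.72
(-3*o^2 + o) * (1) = -3*o^2 + o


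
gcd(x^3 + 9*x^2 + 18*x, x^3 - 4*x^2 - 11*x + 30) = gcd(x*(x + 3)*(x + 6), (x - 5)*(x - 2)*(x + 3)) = x + 3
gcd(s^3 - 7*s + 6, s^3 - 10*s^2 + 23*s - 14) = s^2 - 3*s + 2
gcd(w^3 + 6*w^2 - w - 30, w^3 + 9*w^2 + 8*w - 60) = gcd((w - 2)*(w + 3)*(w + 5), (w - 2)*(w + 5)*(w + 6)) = w^2 + 3*w - 10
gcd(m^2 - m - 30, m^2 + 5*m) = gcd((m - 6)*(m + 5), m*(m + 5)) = m + 5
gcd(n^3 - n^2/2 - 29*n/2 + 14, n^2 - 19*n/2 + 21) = n - 7/2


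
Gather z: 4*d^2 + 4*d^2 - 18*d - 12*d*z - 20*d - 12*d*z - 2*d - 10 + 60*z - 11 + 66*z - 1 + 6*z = 8*d^2 - 40*d + z*(132 - 24*d) - 22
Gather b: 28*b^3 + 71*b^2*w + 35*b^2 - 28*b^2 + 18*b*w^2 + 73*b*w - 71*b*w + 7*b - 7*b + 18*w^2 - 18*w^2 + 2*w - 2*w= 28*b^3 + b^2*(71*w + 7) + b*(18*w^2 + 2*w)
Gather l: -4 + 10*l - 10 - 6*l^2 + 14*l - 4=-6*l^2 + 24*l - 18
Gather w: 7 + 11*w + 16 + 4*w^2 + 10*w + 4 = 4*w^2 + 21*w + 27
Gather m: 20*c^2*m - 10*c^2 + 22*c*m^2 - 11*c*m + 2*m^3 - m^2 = -10*c^2 + 2*m^3 + m^2*(22*c - 1) + m*(20*c^2 - 11*c)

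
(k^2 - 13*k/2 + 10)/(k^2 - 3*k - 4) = (k - 5/2)/(k + 1)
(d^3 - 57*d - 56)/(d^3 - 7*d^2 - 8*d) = (d + 7)/d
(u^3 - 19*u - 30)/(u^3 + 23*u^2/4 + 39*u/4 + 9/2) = 4*(u - 5)/(4*u + 3)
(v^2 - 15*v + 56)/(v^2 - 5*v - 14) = (v - 8)/(v + 2)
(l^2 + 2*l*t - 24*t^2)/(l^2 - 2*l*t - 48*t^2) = (-l + 4*t)/(-l + 8*t)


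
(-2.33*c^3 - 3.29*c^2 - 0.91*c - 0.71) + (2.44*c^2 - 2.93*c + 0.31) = -2.33*c^3 - 0.85*c^2 - 3.84*c - 0.4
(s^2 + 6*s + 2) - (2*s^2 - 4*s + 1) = -s^2 + 10*s + 1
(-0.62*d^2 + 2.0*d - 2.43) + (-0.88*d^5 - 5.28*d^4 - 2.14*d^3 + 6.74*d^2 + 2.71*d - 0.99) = -0.88*d^5 - 5.28*d^4 - 2.14*d^3 + 6.12*d^2 + 4.71*d - 3.42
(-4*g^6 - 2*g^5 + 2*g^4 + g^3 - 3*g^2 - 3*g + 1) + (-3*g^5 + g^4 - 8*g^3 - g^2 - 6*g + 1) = -4*g^6 - 5*g^5 + 3*g^4 - 7*g^3 - 4*g^2 - 9*g + 2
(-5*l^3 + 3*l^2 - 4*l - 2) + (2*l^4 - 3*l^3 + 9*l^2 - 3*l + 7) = 2*l^4 - 8*l^3 + 12*l^2 - 7*l + 5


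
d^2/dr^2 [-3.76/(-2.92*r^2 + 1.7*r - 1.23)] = (-64.118528*r^2 + 37.32928*r + 3.76*(5.84*r - 1.7)*(11.68*r - 3.4) - 27.008832)/(2.92*r^2 - 1.7*r + 1.23)^3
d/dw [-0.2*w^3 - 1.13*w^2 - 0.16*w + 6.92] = -0.6*w^2 - 2.26*w - 0.16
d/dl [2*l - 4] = 2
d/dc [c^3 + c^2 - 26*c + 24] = 3*c^2 + 2*c - 26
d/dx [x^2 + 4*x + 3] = 2*x + 4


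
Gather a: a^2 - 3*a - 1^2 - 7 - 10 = a^2 - 3*a - 18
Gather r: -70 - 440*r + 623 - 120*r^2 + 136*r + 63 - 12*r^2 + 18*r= -132*r^2 - 286*r + 616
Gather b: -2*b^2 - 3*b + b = -2*b^2 - 2*b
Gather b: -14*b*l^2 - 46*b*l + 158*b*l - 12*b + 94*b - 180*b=b*(-14*l^2 + 112*l - 98)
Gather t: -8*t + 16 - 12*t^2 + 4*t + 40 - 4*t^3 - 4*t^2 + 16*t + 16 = -4*t^3 - 16*t^2 + 12*t + 72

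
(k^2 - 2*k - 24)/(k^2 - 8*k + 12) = (k + 4)/(k - 2)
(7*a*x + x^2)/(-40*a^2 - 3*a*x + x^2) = x*(7*a + x)/(-40*a^2 - 3*a*x + x^2)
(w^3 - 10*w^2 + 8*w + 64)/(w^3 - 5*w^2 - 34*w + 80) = (w^2 - 2*w - 8)/(w^2 + 3*w - 10)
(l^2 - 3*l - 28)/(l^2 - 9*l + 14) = (l + 4)/(l - 2)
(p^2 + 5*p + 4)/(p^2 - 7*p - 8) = (p + 4)/(p - 8)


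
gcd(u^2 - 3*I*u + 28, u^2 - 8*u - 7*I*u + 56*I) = u - 7*I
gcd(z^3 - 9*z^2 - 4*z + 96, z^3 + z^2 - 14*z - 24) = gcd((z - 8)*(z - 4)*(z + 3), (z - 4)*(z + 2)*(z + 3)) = z^2 - z - 12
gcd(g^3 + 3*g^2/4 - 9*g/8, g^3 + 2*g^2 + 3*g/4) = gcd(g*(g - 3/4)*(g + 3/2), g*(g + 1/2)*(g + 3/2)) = g^2 + 3*g/2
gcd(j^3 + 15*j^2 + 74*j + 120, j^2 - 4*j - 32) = j + 4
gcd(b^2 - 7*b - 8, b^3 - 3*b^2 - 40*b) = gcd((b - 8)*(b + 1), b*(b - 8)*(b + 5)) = b - 8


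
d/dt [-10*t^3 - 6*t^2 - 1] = 6*t*(-5*t - 2)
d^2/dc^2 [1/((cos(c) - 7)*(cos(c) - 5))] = (-4*sin(c)^4 + 6*sin(c)^2 - 465*cos(c) + 9*cos(3*c) + 216)/((cos(c) - 7)^3*(cos(c) - 5)^3)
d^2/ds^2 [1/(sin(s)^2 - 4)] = 2*(-2*sin(s)^4 - 5*sin(s)^2 + 4)/(sin(s)^2 - 4)^3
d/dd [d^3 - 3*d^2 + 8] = 3*d*(d - 2)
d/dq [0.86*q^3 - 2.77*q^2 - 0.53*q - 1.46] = 2.58*q^2 - 5.54*q - 0.53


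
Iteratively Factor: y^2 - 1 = (y - 1)*(y + 1)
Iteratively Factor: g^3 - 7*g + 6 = (g - 2)*(g^2 + 2*g - 3) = (g - 2)*(g - 1)*(g + 3)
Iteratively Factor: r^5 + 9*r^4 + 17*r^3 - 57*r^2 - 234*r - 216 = (r + 2)*(r^4 + 7*r^3 + 3*r^2 - 63*r - 108) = (r - 3)*(r + 2)*(r^3 + 10*r^2 + 33*r + 36) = (r - 3)*(r + 2)*(r + 4)*(r^2 + 6*r + 9) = (r - 3)*(r + 2)*(r + 3)*(r + 4)*(r + 3)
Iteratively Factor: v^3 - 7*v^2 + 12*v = (v - 3)*(v^2 - 4*v) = v*(v - 3)*(v - 4)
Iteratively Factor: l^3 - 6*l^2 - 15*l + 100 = (l - 5)*(l^2 - l - 20) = (l - 5)*(l + 4)*(l - 5)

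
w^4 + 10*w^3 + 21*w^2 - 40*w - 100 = (w - 2)*(w + 2)*(w + 5)^2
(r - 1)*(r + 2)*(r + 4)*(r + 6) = r^4 + 11*r^3 + 32*r^2 + 4*r - 48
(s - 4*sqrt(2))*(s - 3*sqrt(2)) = s^2 - 7*sqrt(2)*s + 24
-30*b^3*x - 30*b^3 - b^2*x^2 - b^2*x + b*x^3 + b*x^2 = (-6*b + x)*(5*b + x)*(b*x + b)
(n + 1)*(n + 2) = n^2 + 3*n + 2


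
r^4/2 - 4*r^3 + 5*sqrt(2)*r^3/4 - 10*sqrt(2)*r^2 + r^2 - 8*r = r*(r/2 + sqrt(2))*(r - 8)*(r + sqrt(2)/2)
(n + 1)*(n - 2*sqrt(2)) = n^2 - 2*sqrt(2)*n + n - 2*sqrt(2)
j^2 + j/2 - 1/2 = (j - 1/2)*(j + 1)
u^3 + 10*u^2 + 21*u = u*(u + 3)*(u + 7)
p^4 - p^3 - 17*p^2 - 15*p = p*(p - 5)*(p + 1)*(p + 3)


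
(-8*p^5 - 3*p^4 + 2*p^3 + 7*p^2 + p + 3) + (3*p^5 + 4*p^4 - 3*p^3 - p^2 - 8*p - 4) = -5*p^5 + p^4 - p^3 + 6*p^2 - 7*p - 1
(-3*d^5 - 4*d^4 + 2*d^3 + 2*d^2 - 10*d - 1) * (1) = -3*d^5 - 4*d^4 + 2*d^3 + 2*d^2 - 10*d - 1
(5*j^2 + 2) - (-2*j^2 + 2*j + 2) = 7*j^2 - 2*j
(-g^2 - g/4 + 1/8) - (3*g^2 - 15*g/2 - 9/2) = -4*g^2 + 29*g/4 + 37/8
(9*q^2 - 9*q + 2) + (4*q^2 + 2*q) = 13*q^2 - 7*q + 2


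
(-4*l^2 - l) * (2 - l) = 4*l^3 - 7*l^2 - 2*l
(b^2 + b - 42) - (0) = b^2 + b - 42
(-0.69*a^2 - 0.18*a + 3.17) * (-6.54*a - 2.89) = 4.5126*a^3 + 3.1713*a^2 - 20.2116*a - 9.1613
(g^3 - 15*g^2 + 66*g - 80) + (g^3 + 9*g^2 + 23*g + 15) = 2*g^3 - 6*g^2 + 89*g - 65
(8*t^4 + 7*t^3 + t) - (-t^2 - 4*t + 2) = 8*t^4 + 7*t^3 + t^2 + 5*t - 2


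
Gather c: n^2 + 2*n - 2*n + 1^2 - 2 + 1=n^2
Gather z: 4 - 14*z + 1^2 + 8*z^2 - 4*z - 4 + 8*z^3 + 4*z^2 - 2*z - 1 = 8*z^3 + 12*z^2 - 20*z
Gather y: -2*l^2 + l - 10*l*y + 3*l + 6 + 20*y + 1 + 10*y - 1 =-2*l^2 + 4*l + y*(30 - 10*l) + 6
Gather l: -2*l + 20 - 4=16 - 2*l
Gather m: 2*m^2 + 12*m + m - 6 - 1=2*m^2 + 13*m - 7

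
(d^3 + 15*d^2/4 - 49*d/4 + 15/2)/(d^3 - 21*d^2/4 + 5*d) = (d^2 + 5*d - 6)/(d*(d - 4))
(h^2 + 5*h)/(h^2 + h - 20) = h/(h - 4)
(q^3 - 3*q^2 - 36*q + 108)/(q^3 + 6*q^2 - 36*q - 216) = (q - 3)/(q + 6)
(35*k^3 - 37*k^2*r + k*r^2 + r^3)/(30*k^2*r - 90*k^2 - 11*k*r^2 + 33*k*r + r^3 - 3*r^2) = (-7*k^2 + 6*k*r + r^2)/(-6*k*r + 18*k + r^2 - 3*r)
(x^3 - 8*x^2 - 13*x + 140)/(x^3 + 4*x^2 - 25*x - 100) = (x - 7)/(x + 5)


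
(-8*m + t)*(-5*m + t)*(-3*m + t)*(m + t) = -120*m^4 - 41*m^3*t + 63*m^2*t^2 - 15*m*t^3 + t^4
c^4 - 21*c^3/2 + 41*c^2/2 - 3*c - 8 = (c - 8)*(c - 2)*(c - 1)*(c + 1/2)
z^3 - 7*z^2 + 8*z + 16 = (z - 4)^2*(z + 1)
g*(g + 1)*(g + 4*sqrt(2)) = g^3 + g^2 + 4*sqrt(2)*g^2 + 4*sqrt(2)*g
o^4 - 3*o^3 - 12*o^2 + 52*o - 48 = (o - 3)*(o - 2)^2*(o + 4)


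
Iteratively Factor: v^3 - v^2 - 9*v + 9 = (v + 3)*(v^2 - 4*v + 3) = (v - 1)*(v + 3)*(v - 3)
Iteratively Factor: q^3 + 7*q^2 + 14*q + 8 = (q + 4)*(q^2 + 3*q + 2) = (q + 1)*(q + 4)*(q + 2)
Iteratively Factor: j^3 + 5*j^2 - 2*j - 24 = (j + 3)*(j^2 + 2*j - 8) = (j + 3)*(j + 4)*(j - 2)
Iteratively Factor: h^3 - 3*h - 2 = (h - 2)*(h^2 + 2*h + 1) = (h - 2)*(h + 1)*(h + 1)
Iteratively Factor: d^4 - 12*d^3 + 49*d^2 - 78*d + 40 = (d - 5)*(d^3 - 7*d^2 + 14*d - 8) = (d - 5)*(d - 4)*(d^2 - 3*d + 2) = (d - 5)*(d - 4)*(d - 1)*(d - 2)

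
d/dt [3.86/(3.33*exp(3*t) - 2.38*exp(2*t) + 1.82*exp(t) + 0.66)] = (-38.5614*exp(2*t) + 18.3736*exp(t) - 7.0252)*exp(t)/(3.33*exp(3*t) - 2.38*exp(2*t) + 1.82*exp(t) + 0.66)^2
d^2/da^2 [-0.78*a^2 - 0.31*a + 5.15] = -1.56000000000000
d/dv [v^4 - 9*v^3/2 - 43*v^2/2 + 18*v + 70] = 4*v^3 - 27*v^2/2 - 43*v + 18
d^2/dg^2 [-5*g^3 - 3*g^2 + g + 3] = -30*g - 6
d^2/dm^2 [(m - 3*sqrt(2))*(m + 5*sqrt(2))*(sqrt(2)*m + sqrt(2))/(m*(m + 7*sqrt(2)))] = 20*(-m^3 + 4*sqrt(2)*m^3 - 9*sqrt(2)*m^2 - 126*m - 294*sqrt(2))/(m^3*(m^3 + 21*sqrt(2)*m^2 + 294*m + 686*sqrt(2)))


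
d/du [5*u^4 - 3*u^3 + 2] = u^2*(20*u - 9)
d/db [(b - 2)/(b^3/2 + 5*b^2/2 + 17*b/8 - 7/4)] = 32*(-2*b^3 + b^2 + 20*b + 5)/(16*b^6 + 160*b^5 + 536*b^4 + 568*b^3 - 271*b^2 - 476*b + 196)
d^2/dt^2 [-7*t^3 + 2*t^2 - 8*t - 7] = 4 - 42*t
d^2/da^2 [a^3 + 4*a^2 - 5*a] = 6*a + 8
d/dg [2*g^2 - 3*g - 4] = 4*g - 3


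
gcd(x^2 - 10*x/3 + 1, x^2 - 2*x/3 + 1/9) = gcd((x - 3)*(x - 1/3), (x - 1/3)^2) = x - 1/3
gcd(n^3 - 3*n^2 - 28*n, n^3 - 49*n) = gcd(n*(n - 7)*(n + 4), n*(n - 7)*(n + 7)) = n^2 - 7*n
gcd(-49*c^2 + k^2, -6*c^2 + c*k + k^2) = 1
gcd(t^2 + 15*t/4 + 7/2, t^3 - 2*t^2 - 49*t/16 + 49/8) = t + 7/4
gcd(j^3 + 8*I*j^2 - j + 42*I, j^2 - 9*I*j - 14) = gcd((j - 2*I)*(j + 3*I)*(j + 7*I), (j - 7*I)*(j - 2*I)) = j - 2*I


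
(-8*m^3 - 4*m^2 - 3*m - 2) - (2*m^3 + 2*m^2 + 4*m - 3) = -10*m^3 - 6*m^2 - 7*m + 1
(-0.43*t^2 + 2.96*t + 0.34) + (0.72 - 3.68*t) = -0.43*t^2 - 0.72*t + 1.06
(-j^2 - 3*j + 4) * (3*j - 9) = -3*j^3 + 39*j - 36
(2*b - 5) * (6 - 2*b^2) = -4*b^3 + 10*b^2 + 12*b - 30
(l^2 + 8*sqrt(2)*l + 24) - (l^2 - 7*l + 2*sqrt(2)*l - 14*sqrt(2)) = 7*l + 6*sqrt(2)*l + 14*sqrt(2) + 24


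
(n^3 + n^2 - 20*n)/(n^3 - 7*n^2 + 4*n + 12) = n*(n^2 + n - 20)/(n^3 - 7*n^2 + 4*n + 12)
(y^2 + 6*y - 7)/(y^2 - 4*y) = (y^2 + 6*y - 7)/(y*(y - 4))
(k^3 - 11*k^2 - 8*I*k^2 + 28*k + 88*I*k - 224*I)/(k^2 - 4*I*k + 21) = (k^3 + k^2*(-11 - 8*I) + k*(28 + 88*I) - 224*I)/(k^2 - 4*I*k + 21)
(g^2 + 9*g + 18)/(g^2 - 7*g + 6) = (g^2 + 9*g + 18)/(g^2 - 7*g + 6)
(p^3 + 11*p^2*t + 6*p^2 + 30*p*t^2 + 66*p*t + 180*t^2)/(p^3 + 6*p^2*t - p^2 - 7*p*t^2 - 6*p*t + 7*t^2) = (p^3 + 11*p^2*t + 6*p^2 + 30*p*t^2 + 66*p*t + 180*t^2)/(p^3 + 6*p^2*t - p^2 - 7*p*t^2 - 6*p*t + 7*t^2)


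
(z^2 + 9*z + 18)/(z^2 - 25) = (z^2 + 9*z + 18)/(z^2 - 25)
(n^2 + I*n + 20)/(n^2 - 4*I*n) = (n + 5*I)/n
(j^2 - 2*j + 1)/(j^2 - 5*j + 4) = (j - 1)/(j - 4)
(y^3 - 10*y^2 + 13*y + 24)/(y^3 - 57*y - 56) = (y - 3)/(y + 7)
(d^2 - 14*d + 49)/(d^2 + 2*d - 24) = (d^2 - 14*d + 49)/(d^2 + 2*d - 24)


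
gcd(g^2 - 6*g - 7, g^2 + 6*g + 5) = g + 1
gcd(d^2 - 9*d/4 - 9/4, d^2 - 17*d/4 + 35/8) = 1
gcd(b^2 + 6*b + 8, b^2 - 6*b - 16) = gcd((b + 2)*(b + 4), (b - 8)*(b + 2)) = b + 2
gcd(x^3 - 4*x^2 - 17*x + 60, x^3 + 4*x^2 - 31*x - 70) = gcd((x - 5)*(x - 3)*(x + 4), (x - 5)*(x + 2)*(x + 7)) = x - 5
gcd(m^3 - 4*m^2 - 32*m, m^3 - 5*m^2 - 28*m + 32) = m^2 - 4*m - 32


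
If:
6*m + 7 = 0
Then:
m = -7/6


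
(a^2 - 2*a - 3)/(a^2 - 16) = (a^2 - 2*a - 3)/(a^2 - 16)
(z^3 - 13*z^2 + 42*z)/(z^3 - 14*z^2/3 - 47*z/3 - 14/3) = 3*z*(z - 6)/(3*z^2 + 7*z + 2)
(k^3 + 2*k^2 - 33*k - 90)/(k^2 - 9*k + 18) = (k^2 + 8*k + 15)/(k - 3)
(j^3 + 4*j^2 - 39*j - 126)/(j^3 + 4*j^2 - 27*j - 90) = (j^2 + j - 42)/(j^2 + j - 30)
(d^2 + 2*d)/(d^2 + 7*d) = (d + 2)/(d + 7)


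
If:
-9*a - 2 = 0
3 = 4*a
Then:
No Solution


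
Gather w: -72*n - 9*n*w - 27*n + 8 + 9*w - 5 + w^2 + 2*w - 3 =-99*n + w^2 + w*(11 - 9*n)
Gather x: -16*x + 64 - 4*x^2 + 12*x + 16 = -4*x^2 - 4*x + 80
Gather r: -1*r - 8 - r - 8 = -2*r - 16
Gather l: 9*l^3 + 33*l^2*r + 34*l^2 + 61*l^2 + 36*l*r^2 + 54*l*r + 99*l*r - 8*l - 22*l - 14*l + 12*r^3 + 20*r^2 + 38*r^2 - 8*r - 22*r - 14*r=9*l^3 + l^2*(33*r + 95) + l*(36*r^2 + 153*r - 44) + 12*r^3 + 58*r^2 - 44*r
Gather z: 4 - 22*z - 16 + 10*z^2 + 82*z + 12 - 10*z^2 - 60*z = 0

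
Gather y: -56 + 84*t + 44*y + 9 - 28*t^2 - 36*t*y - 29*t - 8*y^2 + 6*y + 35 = -28*t^2 + 55*t - 8*y^2 + y*(50 - 36*t) - 12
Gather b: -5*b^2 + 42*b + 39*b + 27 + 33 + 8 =-5*b^2 + 81*b + 68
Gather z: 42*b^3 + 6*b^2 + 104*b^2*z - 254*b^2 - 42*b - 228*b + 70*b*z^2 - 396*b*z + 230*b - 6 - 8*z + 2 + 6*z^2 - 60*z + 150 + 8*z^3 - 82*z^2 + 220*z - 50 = 42*b^3 - 248*b^2 - 40*b + 8*z^3 + z^2*(70*b - 76) + z*(104*b^2 - 396*b + 152) + 96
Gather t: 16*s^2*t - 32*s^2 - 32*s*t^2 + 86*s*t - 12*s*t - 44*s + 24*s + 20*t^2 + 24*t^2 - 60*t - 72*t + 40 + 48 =-32*s^2 - 20*s + t^2*(44 - 32*s) + t*(16*s^2 + 74*s - 132) + 88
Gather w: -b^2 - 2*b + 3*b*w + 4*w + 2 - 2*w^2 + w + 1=-b^2 - 2*b - 2*w^2 + w*(3*b + 5) + 3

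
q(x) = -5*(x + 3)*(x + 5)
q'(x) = -10*x - 40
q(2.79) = -225.52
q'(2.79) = -67.90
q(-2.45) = -7.01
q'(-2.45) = -15.50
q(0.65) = -103.11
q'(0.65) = -46.50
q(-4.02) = 5.00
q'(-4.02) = 0.20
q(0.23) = -84.46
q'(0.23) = -42.30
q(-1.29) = -31.72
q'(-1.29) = -27.10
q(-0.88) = -43.67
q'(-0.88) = -31.20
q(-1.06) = -38.22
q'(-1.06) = -29.40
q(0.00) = -75.00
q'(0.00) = -40.00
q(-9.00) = -120.00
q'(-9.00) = 50.00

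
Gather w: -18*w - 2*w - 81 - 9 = -20*w - 90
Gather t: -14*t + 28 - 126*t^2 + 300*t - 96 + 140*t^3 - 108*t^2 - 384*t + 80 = 140*t^3 - 234*t^2 - 98*t + 12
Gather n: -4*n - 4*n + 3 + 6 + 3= 12 - 8*n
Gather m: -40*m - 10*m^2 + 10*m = -10*m^2 - 30*m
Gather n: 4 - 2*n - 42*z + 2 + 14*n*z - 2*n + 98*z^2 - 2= n*(14*z - 4) + 98*z^2 - 42*z + 4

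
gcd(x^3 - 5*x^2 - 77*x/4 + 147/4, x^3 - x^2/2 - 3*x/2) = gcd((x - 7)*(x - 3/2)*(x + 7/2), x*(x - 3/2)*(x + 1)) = x - 3/2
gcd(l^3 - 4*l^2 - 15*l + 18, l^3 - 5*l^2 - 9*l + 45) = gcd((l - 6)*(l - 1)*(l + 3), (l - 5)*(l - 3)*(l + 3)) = l + 3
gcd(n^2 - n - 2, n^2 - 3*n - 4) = n + 1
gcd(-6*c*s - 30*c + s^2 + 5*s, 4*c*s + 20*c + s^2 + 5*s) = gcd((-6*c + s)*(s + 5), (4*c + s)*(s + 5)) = s + 5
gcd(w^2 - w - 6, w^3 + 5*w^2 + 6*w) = w + 2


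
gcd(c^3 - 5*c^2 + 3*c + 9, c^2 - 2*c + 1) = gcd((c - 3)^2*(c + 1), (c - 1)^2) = 1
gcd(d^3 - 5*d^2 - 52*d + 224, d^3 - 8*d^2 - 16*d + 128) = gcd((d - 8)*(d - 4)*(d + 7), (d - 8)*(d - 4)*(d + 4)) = d^2 - 12*d + 32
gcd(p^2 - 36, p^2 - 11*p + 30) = p - 6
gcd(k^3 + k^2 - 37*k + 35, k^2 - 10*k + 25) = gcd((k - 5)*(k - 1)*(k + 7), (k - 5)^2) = k - 5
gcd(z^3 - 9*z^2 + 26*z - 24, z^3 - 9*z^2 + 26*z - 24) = z^3 - 9*z^2 + 26*z - 24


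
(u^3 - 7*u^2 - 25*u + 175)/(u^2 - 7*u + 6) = (u^3 - 7*u^2 - 25*u + 175)/(u^2 - 7*u + 6)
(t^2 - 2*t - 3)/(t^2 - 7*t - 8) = (t - 3)/(t - 8)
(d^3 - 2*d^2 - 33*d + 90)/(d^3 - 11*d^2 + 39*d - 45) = (d + 6)/(d - 3)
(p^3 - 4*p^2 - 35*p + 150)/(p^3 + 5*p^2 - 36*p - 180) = (p^2 - 10*p + 25)/(p^2 - p - 30)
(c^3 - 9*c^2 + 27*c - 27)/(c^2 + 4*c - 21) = (c^2 - 6*c + 9)/(c + 7)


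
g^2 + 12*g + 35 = (g + 5)*(g + 7)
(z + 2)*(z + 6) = z^2 + 8*z + 12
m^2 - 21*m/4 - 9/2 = (m - 6)*(m + 3/4)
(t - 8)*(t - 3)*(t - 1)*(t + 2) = t^4 - 10*t^3 + 11*t^2 + 46*t - 48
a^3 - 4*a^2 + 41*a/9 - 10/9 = (a - 2)*(a - 5/3)*(a - 1/3)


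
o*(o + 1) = o^2 + o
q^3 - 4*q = q*(q - 2)*(q + 2)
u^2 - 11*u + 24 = (u - 8)*(u - 3)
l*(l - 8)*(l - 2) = l^3 - 10*l^2 + 16*l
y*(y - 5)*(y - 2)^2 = y^4 - 9*y^3 + 24*y^2 - 20*y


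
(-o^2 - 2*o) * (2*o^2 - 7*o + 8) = -2*o^4 + 3*o^3 + 6*o^2 - 16*o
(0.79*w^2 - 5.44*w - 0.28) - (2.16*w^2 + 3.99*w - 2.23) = -1.37*w^2 - 9.43*w + 1.95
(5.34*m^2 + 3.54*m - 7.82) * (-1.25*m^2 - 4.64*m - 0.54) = -6.675*m^4 - 29.2026*m^3 - 9.5342*m^2 + 34.3732*m + 4.2228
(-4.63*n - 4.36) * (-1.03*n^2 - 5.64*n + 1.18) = 4.7689*n^3 + 30.604*n^2 + 19.127*n - 5.1448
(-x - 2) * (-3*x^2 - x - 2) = 3*x^3 + 7*x^2 + 4*x + 4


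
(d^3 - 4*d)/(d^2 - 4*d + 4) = d*(d + 2)/(d - 2)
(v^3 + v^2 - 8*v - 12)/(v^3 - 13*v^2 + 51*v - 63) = (v^2 + 4*v + 4)/(v^2 - 10*v + 21)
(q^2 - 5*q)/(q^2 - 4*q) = (q - 5)/(q - 4)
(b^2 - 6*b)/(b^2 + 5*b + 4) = b*(b - 6)/(b^2 + 5*b + 4)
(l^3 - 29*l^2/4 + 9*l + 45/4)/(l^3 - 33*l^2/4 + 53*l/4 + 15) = (l - 3)/(l - 4)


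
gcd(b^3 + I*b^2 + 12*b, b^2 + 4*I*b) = b^2 + 4*I*b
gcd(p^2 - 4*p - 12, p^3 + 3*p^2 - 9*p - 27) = 1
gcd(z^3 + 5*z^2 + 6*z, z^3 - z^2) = z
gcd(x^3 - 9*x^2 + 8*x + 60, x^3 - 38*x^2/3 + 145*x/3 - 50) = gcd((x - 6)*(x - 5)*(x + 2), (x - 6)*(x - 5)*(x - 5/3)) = x^2 - 11*x + 30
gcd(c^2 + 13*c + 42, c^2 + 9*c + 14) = c + 7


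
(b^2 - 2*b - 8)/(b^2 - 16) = (b + 2)/(b + 4)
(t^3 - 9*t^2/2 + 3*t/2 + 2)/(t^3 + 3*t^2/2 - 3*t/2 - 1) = (t - 4)/(t + 2)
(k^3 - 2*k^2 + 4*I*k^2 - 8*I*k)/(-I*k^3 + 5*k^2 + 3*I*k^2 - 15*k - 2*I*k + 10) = k*(I*k - 4)/(k^2 + k*(-1 + 5*I) - 5*I)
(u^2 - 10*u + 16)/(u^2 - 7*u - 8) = (u - 2)/(u + 1)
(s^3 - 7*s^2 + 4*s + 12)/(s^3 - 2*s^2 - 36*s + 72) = (s + 1)/(s + 6)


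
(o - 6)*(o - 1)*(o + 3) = o^3 - 4*o^2 - 15*o + 18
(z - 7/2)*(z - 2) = z^2 - 11*z/2 + 7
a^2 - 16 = (a - 4)*(a + 4)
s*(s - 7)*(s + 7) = s^3 - 49*s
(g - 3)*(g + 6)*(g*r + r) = g^3*r + 4*g^2*r - 15*g*r - 18*r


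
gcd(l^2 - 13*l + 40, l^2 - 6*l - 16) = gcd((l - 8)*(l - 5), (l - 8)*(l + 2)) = l - 8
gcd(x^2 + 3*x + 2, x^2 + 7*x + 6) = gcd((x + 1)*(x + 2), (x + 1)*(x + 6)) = x + 1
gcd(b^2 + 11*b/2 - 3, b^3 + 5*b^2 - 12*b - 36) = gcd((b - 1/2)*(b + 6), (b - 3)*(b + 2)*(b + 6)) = b + 6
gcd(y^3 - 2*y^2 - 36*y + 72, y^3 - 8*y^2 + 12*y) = y^2 - 8*y + 12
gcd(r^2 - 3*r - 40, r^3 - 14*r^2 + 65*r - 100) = 1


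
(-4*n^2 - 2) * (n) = -4*n^3 - 2*n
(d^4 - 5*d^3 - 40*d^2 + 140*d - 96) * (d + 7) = d^5 + 2*d^4 - 75*d^3 - 140*d^2 + 884*d - 672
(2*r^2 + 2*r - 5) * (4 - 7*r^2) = -14*r^4 - 14*r^3 + 43*r^2 + 8*r - 20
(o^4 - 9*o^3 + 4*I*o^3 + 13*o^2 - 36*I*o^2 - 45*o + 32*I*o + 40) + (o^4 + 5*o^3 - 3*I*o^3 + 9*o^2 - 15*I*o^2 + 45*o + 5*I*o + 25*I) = 2*o^4 - 4*o^3 + I*o^3 + 22*o^2 - 51*I*o^2 + 37*I*o + 40 + 25*I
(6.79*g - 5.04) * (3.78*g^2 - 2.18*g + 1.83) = 25.6662*g^3 - 33.8534*g^2 + 23.4129*g - 9.2232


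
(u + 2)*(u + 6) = u^2 + 8*u + 12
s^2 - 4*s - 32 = (s - 8)*(s + 4)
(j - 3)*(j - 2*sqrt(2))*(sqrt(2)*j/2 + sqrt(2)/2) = sqrt(2)*j^3/2 - 2*j^2 - sqrt(2)*j^2 - 3*sqrt(2)*j/2 + 4*j + 6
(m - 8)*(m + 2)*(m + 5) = m^3 - m^2 - 46*m - 80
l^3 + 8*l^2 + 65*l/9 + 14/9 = (l + 1/3)*(l + 2/3)*(l + 7)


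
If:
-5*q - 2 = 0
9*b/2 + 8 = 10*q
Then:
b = -8/3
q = -2/5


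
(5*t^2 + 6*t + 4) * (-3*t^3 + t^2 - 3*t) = -15*t^5 - 13*t^4 - 21*t^3 - 14*t^2 - 12*t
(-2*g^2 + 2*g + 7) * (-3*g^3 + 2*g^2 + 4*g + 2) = 6*g^5 - 10*g^4 - 25*g^3 + 18*g^2 + 32*g + 14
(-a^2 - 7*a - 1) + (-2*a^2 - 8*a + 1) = -3*a^2 - 15*a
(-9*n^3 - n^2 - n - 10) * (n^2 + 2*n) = -9*n^5 - 19*n^4 - 3*n^3 - 12*n^2 - 20*n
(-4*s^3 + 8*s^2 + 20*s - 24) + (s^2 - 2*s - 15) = -4*s^3 + 9*s^2 + 18*s - 39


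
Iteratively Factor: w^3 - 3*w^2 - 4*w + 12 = (w - 2)*(w^2 - w - 6) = (w - 2)*(w + 2)*(w - 3)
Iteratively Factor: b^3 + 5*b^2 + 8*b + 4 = (b + 1)*(b^2 + 4*b + 4) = (b + 1)*(b + 2)*(b + 2)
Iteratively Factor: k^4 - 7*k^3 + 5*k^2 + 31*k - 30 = (k - 5)*(k^3 - 2*k^2 - 5*k + 6) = (k - 5)*(k + 2)*(k^2 - 4*k + 3) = (k - 5)*(k - 3)*(k + 2)*(k - 1)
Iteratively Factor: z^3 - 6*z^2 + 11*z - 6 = (z - 1)*(z^2 - 5*z + 6) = (z - 2)*(z - 1)*(z - 3)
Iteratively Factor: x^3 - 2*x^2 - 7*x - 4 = (x + 1)*(x^2 - 3*x - 4) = (x + 1)^2*(x - 4)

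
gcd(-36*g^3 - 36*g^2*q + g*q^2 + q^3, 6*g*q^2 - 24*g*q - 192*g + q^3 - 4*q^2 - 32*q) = 6*g + q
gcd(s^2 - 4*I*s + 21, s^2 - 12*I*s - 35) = s - 7*I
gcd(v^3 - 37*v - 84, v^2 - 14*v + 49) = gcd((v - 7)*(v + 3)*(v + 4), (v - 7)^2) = v - 7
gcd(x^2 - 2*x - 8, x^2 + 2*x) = x + 2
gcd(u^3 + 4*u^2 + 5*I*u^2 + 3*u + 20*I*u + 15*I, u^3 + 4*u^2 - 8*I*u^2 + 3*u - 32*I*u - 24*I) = u^2 + 4*u + 3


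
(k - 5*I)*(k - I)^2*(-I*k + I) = -I*k^4 - 7*k^3 + I*k^3 + 7*k^2 + 11*I*k^2 + 5*k - 11*I*k - 5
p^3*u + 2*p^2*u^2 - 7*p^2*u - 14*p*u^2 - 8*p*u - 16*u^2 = (p - 8)*(p + 2*u)*(p*u + u)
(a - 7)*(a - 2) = a^2 - 9*a + 14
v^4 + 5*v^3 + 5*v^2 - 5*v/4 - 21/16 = (v - 1/2)*(v + 1/2)*(v + 3/2)*(v + 7/2)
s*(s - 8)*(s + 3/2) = s^3 - 13*s^2/2 - 12*s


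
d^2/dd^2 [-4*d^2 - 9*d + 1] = -8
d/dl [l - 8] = 1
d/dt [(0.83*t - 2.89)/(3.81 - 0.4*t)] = (0.80252*t - 7.644003)/(0.4*t - 3.81)^3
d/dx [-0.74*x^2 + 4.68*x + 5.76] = 4.68 - 1.48*x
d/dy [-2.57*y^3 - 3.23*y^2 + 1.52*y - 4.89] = -7.71*y^2 - 6.46*y + 1.52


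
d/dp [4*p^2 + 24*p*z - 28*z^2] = 8*p + 24*z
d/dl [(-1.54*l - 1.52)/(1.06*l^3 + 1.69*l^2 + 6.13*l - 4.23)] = (3.2648*l^3 + 7.4362*l^2 + 5.1376*l + 15.8318)/(1.1236*l^6 + 3.5828*l^5 + 15.8517*l^4 + 11.7518*l^3 + 23.2795*l^2 - 51.8598*l + 17.8929)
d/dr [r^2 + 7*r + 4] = 2*r + 7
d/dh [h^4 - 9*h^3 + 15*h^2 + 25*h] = 4*h^3 - 27*h^2 + 30*h + 25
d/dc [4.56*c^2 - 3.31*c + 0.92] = 9.12*c - 3.31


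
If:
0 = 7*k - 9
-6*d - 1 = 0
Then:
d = -1/6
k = 9/7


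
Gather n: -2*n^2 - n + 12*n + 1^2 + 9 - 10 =-2*n^2 + 11*n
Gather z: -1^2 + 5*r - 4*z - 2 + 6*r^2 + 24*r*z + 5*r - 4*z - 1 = 6*r^2 + 10*r + z*(24*r - 8) - 4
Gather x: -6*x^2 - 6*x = -6*x^2 - 6*x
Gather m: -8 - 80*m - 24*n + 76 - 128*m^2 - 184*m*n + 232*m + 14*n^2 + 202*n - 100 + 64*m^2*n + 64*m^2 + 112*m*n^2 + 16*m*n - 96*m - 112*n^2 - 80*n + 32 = m^2*(64*n - 64) + m*(112*n^2 - 168*n + 56) - 98*n^2 + 98*n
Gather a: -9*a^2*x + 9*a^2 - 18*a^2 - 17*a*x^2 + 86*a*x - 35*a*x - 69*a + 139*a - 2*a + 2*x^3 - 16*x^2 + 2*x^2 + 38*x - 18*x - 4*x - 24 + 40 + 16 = a^2*(-9*x - 9) + a*(-17*x^2 + 51*x + 68) + 2*x^3 - 14*x^2 + 16*x + 32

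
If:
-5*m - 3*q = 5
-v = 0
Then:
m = -3*q/5 - 1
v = 0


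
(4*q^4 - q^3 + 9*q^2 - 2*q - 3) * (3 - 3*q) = -12*q^5 + 15*q^4 - 30*q^3 + 33*q^2 + 3*q - 9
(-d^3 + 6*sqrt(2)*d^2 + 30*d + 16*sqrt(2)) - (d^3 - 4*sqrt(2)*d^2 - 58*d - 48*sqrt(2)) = -2*d^3 + 10*sqrt(2)*d^2 + 88*d + 64*sqrt(2)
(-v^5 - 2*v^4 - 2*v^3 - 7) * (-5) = 5*v^5 + 10*v^4 + 10*v^3 + 35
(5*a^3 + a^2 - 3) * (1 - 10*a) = -50*a^4 - 5*a^3 + a^2 + 30*a - 3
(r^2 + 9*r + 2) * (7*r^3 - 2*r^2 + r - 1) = 7*r^5 + 61*r^4 - 3*r^3 + 4*r^2 - 7*r - 2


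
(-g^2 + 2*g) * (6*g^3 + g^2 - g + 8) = -6*g^5 + 11*g^4 + 3*g^3 - 10*g^2 + 16*g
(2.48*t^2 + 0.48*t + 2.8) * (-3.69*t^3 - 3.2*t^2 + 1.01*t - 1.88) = -9.1512*t^5 - 9.7072*t^4 - 9.3632*t^3 - 13.1376*t^2 + 1.9256*t - 5.264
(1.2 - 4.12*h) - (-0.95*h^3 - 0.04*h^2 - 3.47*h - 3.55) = 0.95*h^3 + 0.04*h^2 - 0.65*h + 4.75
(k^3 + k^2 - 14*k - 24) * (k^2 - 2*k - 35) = k^5 - k^4 - 51*k^3 - 31*k^2 + 538*k + 840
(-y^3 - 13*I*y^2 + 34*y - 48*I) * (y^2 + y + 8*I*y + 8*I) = -y^5 - y^4 - 21*I*y^4 + 138*y^3 - 21*I*y^3 + 138*y^2 + 224*I*y^2 + 384*y + 224*I*y + 384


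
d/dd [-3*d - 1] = -3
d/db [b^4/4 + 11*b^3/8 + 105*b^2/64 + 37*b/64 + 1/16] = b^3 + 33*b^2/8 + 105*b/32 + 37/64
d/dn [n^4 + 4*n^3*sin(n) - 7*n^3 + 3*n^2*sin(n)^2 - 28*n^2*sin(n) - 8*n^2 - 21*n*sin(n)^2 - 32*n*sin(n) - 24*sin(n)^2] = 4*n^3*cos(n) + 4*n^3 + 12*n^2*sin(n) + 3*n^2*sin(2*n) - 28*n^2*cos(n) - 21*n^2 + 6*n*sin(n)^2 - 56*n*sin(n) - 21*n*sin(2*n) - 32*n*cos(n) - 16*n - 21*sin(n)^2 - 32*sin(n) - 24*sin(2*n)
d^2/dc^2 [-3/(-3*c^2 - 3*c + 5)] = 18*(-3*c^2 - 3*c + 3*(2*c + 1)^2 + 5)/(3*c^2 + 3*c - 5)^3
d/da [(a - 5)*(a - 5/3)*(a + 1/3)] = 3*a^2 - 38*a/3 + 55/9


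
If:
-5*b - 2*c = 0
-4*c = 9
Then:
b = 9/10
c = -9/4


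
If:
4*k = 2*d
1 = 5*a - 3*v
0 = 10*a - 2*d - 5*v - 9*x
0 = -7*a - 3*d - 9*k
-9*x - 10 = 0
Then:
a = -175/53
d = 490/159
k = 245/159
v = -928/159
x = -10/9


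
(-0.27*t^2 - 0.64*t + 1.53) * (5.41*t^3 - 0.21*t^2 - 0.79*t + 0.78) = -1.4607*t^5 - 3.4057*t^4 + 8.625*t^3 - 0.0263*t^2 - 1.7079*t + 1.1934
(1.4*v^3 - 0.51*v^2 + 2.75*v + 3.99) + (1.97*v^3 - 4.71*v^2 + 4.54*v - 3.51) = 3.37*v^3 - 5.22*v^2 + 7.29*v + 0.48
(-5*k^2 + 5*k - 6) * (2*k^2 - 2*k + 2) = -10*k^4 + 20*k^3 - 32*k^2 + 22*k - 12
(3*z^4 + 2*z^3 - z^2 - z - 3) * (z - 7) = 3*z^5 - 19*z^4 - 15*z^3 + 6*z^2 + 4*z + 21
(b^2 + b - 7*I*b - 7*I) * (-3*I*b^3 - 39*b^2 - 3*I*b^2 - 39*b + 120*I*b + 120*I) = -3*I*b^5 - 60*b^4 - 6*I*b^4 - 120*b^3 + 390*I*b^3 + 780*b^2 + 786*I*b^2 + 1680*b + 393*I*b + 840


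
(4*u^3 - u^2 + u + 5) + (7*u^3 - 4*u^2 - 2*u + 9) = 11*u^3 - 5*u^2 - u + 14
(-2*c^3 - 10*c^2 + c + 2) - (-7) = -2*c^3 - 10*c^2 + c + 9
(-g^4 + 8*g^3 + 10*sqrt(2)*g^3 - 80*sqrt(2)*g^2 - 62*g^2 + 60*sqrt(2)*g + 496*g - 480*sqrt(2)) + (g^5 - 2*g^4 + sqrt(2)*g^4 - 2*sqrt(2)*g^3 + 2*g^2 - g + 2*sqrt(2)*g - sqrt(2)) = g^5 - 3*g^4 + sqrt(2)*g^4 + 8*g^3 + 8*sqrt(2)*g^3 - 80*sqrt(2)*g^2 - 60*g^2 + 62*sqrt(2)*g + 495*g - 481*sqrt(2)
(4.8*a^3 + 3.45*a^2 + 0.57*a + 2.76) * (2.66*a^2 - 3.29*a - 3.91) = 12.768*a^5 - 6.615*a^4 - 28.6023*a^3 - 8.0232*a^2 - 11.3091*a - 10.7916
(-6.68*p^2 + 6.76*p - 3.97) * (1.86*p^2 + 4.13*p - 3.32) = -12.4248*p^4 - 15.0148*p^3 + 42.7122*p^2 - 38.8393*p + 13.1804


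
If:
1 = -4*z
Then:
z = -1/4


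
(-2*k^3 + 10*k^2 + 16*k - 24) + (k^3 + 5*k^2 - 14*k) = -k^3 + 15*k^2 + 2*k - 24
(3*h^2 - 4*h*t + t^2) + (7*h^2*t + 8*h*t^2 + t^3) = 7*h^2*t + 3*h^2 + 8*h*t^2 - 4*h*t + t^3 + t^2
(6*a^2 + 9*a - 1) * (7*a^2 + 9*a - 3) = 42*a^4 + 117*a^3 + 56*a^2 - 36*a + 3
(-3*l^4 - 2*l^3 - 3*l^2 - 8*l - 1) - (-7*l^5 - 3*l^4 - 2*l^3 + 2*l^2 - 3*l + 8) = 7*l^5 - 5*l^2 - 5*l - 9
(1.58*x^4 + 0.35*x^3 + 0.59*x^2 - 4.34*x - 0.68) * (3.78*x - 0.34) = 5.9724*x^5 + 0.7858*x^4 + 2.1112*x^3 - 16.6058*x^2 - 1.0948*x + 0.2312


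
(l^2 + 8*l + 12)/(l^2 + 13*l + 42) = (l + 2)/(l + 7)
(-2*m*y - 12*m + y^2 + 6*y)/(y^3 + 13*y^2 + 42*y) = (-2*m + y)/(y*(y + 7))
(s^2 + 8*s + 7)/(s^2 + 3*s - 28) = (s + 1)/(s - 4)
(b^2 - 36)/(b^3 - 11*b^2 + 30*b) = (b + 6)/(b*(b - 5))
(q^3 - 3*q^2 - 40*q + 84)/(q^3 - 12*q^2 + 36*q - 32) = (q^2 - q - 42)/(q^2 - 10*q + 16)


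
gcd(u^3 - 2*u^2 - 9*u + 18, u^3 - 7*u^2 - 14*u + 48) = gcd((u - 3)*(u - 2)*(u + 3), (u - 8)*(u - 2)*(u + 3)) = u^2 + u - 6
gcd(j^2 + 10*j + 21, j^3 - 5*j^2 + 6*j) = 1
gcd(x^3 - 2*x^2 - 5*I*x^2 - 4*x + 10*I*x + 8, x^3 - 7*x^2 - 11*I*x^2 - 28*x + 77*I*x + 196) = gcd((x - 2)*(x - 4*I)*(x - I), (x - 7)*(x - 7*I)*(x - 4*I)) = x - 4*I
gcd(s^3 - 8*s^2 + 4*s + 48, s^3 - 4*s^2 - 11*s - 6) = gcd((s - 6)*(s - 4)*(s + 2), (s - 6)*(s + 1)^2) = s - 6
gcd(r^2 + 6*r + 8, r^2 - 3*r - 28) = r + 4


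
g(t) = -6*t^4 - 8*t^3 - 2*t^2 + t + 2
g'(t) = -24*t^3 - 24*t^2 - 4*t + 1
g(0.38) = 1.53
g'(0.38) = -5.30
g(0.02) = 2.02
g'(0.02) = 0.91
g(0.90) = -8.49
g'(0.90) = -39.54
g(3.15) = -855.48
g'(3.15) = -999.88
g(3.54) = -1316.66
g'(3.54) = -1378.60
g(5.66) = -7664.66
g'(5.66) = -5142.21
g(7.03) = -17523.80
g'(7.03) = -9551.52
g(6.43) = -12457.45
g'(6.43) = -7397.34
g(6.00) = -9568.00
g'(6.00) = -6071.00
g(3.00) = -715.00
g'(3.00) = -875.00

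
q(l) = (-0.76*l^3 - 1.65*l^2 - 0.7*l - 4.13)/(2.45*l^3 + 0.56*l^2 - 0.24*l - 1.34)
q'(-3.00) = 0.12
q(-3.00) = -0.06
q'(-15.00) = 0.00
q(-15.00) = -0.27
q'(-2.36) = 0.26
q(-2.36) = 0.06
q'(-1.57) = 0.94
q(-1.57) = 0.46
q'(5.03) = 0.04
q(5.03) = -0.45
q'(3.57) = 0.09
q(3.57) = -0.53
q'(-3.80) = 0.06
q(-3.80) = -0.13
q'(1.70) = 1.15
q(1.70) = -1.16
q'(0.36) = 5.12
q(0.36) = 3.74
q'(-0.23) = -0.22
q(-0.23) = 3.15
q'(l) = (-7.35*l^2 - 1.12*l + 0.24)*(-0.76*l^3 - 1.65*l^2 - 0.7*l - 4.13)/(2.45*l^3 + 0.56*l^2 - 0.24*l - 1.34)^2 + (-2.28*l^2 - 3.3*l - 0.7)/(2.45*l^3 + 0.56*l^2 - 0.24*l - 1.34)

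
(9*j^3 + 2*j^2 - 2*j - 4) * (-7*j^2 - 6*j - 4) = -63*j^5 - 68*j^4 - 34*j^3 + 32*j^2 + 32*j + 16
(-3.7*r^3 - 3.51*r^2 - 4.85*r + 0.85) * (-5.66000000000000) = 20.942*r^3 + 19.8666*r^2 + 27.451*r - 4.811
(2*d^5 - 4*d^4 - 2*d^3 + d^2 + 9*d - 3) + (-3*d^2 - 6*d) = 2*d^5 - 4*d^4 - 2*d^3 - 2*d^2 + 3*d - 3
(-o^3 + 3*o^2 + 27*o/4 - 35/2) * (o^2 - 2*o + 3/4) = -o^5 + 5*o^4 - 115*o^2/4 + 641*o/16 - 105/8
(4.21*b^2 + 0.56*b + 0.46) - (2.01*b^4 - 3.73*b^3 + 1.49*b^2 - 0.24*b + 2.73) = -2.01*b^4 + 3.73*b^3 + 2.72*b^2 + 0.8*b - 2.27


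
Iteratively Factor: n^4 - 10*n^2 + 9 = (n - 1)*(n^3 + n^2 - 9*n - 9) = (n - 3)*(n - 1)*(n^2 + 4*n + 3) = (n - 3)*(n - 1)*(n + 3)*(n + 1)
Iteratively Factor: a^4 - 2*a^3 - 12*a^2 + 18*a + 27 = (a + 1)*(a^3 - 3*a^2 - 9*a + 27) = (a - 3)*(a + 1)*(a^2 - 9) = (a - 3)^2*(a + 1)*(a + 3)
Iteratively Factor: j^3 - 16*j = (j - 4)*(j^2 + 4*j) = (j - 4)*(j + 4)*(j)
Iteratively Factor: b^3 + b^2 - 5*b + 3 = (b - 1)*(b^2 + 2*b - 3) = (b - 1)*(b + 3)*(b - 1)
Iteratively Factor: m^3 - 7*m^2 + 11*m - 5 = (m - 1)*(m^2 - 6*m + 5) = (m - 5)*(m - 1)*(m - 1)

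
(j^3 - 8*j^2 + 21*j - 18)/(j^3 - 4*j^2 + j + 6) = (j - 3)/(j + 1)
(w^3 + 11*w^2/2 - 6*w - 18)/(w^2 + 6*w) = w - 1/2 - 3/w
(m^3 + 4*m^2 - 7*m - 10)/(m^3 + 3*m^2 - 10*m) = (m + 1)/m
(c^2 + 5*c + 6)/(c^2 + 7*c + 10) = (c + 3)/(c + 5)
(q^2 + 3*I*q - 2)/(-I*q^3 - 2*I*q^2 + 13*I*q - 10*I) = (I*q^2 - 3*q - 2*I)/(q^3 + 2*q^2 - 13*q + 10)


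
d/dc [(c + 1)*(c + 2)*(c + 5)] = 3*c^2 + 16*c + 17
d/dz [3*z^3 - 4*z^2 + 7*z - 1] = 9*z^2 - 8*z + 7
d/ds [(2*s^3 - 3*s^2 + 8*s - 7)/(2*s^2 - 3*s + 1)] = (4*s^2 - 4*s - 13)/(4*s^2 - 4*s + 1)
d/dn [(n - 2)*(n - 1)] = 2*n - 3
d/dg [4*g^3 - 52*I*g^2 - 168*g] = 12*g^2 - 104*I*g - 168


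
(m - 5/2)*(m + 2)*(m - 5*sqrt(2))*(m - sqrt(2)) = m^4 - 6*sqrt(2)*m^3 - m^3/2 + 3*sqrt(2)*m^2 + 5*m^2 - 5*m + 30*sqrt(2)*m - 50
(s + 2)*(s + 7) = s^2 + 9*s + 14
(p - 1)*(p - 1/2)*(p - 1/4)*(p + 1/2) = p^4 - 5*p^3/4 + 5*p/16 - 1/16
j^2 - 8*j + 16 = (j - 4)^2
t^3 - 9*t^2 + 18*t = t*(t - 6)*(t - 3)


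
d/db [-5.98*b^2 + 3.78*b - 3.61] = 3.78 - 11.96*b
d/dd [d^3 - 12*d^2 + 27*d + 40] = 3*d^2 - 24*d + 27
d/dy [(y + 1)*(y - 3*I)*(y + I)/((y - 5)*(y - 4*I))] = (y^4 + y^3*(-10 - 8*I) + y^2*(-16 + 68*I) + y*(74 + 40*I) + 55 + 72*I)/(y^4 + y^3*(-10 - 8*I) + y^2*(9 + 80*I) + y*(160 - 200*I) - 400)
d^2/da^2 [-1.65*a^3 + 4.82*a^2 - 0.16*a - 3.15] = 9.64 - 9.9*a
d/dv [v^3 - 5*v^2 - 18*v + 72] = 3*v^2 - 10*v - 18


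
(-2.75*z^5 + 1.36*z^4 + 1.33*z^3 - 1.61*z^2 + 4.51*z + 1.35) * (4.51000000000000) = -12.4025*z^5 + 6.1336*z^4 + 5.9983*z^3 - 7.2611*z^2 + 20.3401*z + 6.0885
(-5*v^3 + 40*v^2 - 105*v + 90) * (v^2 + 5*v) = -5*v^5 + 15*v^4 + 95*v^3 - 435*v^2 + 450*v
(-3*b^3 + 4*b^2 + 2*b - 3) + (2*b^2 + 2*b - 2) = -3*b^3 + 6*b^2 + 4*b - 5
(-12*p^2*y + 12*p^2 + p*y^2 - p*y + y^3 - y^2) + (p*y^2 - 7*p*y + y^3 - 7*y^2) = -12*p^2*y + 12*p^2 + 2*p*y^2 - 8*p*y + 2*y^3 - 8*y^2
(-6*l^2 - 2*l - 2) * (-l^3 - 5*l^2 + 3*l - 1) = 6*l^5 + 32*l^4 - 6*l^3 + 10*l^2 - 4*l + 2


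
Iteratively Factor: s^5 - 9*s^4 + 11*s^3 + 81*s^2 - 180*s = (s - 3)*(s^4 - 6*s^3 - 7*s^2 + 60*s) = (s - 5)*(s - 3)*(s^3 - s^2 - 12*s) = s*(s - 5)*(s - 3)*(s^2 - s - 12) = s*(s - 5)*(s - 3)*(s + 3)*(s - 4)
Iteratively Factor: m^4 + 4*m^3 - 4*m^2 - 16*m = (m - 2)*(m^3 + 6*m^2 + 8*m) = (m - 2)*(m + 2)*(m^2 + 4*m) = m*(m - 2)*(m + 2)*(m + 4)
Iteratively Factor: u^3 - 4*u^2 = (u)*(u^2 - 4*u) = u*(u - 4)*(u)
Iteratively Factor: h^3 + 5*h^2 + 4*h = (h)*(h^2 + 5*h + 4) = h*(h + 1)*(h + 4)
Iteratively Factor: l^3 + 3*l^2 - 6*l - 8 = (l + 1)*(l^2 + 2*l - 8) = (l + 1)*(l + 4)*(l - 2)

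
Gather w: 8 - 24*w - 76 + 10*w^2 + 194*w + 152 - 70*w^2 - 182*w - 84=-60*w^2 - 12*w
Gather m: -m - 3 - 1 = -m - 4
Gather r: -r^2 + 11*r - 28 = -r^2 + 11*r - 28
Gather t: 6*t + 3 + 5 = 6*t + 8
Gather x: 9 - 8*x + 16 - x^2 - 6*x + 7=-x^2 - 14*x + 32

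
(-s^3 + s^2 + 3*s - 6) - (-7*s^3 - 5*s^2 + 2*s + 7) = 6*s^3 + 6*s^2 + s - 13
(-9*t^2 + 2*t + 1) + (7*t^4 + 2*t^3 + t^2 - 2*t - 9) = 7*t^4 + 2*t^3 - 8*t^2 - 8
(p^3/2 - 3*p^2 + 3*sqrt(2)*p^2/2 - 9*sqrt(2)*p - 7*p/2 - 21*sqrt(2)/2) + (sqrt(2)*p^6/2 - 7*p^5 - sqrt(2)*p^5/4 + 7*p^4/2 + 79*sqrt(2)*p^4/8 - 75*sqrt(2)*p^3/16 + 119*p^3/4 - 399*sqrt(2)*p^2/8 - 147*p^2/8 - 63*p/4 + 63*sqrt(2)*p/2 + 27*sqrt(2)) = sqrt(2)*p^6/2 - 7*p^5 - sqrt(2)*p^5/4 + 7*p^4/2 + 79*sqrt(2)*p^4/8 - 75*sqrt(2)*p^3/16 + 121*p^3/4 - 387*sqrt(2)*p^2/8 - 171*p^2/8 - 77*p/4 + 45*sqrt(2)*p/2 + 33*sqrt(2)/2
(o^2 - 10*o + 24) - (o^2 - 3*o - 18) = 42 - 7*o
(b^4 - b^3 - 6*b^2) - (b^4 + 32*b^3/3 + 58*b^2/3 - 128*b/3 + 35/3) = -35*b^3/3 - 76*b^2/3 + 128*b/3 - 35/3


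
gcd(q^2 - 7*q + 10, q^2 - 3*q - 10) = q - 5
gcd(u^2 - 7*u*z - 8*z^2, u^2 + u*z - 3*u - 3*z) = u + z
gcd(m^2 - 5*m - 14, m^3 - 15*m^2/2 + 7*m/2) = m - 7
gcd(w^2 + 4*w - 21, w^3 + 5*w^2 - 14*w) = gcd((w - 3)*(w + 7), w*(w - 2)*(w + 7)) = w + 7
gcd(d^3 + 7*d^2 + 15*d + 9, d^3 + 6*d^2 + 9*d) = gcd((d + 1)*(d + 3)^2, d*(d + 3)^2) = d^2 + 6*d + 9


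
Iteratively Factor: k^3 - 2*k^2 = (k - 2)*(k^2) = k*(k - 2)*(k)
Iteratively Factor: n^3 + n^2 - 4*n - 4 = (n - 2)*(n^2 + 3*n + 2) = (n - 2)*(n + 2)*(n + 1)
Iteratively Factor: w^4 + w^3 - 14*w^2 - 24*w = (w + 3)*(w^3 - 2*w^2 - 8*w) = w*(w + 3)*(w^2 - 2*w - 8) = w*(w + 2)*(w + 3)*(w - 4)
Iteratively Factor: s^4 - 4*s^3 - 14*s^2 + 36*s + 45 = (s + 1)*(s^3 - 5*s^2 - 9*s + 45) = (s + 1)*(s + 3)*(s^2 - 8*s + 15) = (s - 5)*(s + 1)*(s + 3)*(s - 3)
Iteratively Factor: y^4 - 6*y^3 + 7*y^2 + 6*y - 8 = (y - 4)*(y^3 - 2*y^2 - y + 2) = (y - 4)*(y + 1)*(y^2 - 3*y + 2) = (y - 4)*(y - 2)*(y + 1)*(y - 1)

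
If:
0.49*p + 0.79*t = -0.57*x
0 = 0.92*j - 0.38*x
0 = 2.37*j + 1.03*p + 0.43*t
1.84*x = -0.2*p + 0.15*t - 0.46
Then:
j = -0.11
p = 0.24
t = 0.05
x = -0.27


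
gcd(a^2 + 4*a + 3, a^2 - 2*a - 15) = a + 3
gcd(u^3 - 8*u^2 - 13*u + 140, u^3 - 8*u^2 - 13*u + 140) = u^3 - 8*u^2 - 13*u + 140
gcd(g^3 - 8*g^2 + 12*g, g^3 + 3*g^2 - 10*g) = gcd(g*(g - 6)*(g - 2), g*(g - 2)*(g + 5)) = g^2 - 2*g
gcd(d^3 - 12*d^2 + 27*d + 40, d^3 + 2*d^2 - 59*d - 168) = d - 8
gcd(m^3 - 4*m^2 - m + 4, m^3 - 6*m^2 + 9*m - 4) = m^2 - 5*m + 4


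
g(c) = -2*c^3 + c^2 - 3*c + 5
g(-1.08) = 11.93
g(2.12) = -15.92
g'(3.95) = -88.72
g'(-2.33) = -40.23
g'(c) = -6*c^2 + 2*c - 3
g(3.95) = -114.51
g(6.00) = -409.00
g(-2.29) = 41.13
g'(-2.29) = -39.04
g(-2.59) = 54.23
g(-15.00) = 7025.00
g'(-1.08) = -12.16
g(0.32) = 4.08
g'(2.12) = -25.73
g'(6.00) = -207.00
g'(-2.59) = -48.43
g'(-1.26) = -15.05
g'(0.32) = -2.97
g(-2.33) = 42.72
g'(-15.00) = -1383.00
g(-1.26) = 14.37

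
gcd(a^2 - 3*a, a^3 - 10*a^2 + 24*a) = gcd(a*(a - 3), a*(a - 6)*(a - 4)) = a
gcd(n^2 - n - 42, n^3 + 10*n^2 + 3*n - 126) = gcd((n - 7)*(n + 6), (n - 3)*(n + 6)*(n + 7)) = n + 6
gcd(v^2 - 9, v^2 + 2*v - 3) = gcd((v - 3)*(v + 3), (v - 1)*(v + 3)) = v + 3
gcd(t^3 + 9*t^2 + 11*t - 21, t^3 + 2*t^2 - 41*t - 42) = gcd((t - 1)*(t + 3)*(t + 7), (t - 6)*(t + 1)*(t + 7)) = t + 7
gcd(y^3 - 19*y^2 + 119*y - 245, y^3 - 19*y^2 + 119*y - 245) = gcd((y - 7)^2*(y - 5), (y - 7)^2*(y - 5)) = y^3 - 19*y^2 + 119*y - 245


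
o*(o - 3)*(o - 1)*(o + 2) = o^4 - 2*o^3 - 5*o^2 + 6*o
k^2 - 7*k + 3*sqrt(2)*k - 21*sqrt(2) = (k - 7)*(k + 3*sqrt(2))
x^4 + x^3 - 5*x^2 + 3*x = x*(x - 1)^2*(x + 3)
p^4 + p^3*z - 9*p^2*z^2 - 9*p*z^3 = p*(p - 3*z)*(p + z)*(p + 3*z)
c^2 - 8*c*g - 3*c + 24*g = (c - 3)*(c - 8*g)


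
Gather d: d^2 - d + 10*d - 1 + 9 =d^2 + 9*d + 8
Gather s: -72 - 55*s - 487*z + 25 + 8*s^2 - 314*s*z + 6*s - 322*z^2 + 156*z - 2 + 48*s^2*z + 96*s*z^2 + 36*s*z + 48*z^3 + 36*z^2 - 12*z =s^2*(48*z + 8) + s*(96*z^2 - 278*z - 49) + 48*z^3 - 286*z^2 - 343*z - 49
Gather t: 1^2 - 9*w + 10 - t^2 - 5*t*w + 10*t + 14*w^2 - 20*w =-t^2 + t*(10 - 5*w) + 14*w^2 - 29*w + 11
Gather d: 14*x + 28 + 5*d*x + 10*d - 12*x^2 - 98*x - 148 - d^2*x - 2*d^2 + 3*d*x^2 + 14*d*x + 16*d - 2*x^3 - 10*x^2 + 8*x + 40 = d^2*(-x - 2) + d*(3*x^2 + 19*x + 26) - 2*x^3 - 22*x^2 - 76*x - 80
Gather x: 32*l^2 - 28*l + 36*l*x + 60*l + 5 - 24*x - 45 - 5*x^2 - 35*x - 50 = 32*l^2 + 32*l - 5*x^2 + x*(36*l - 59) - 90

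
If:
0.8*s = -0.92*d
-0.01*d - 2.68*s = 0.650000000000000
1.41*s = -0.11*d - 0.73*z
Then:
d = 0.21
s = -0.24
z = 0.44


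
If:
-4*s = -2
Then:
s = 1/2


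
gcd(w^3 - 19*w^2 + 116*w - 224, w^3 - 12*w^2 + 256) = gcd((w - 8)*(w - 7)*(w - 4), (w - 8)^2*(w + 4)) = w - 8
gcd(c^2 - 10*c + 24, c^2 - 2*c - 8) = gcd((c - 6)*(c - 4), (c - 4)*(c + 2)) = c - 4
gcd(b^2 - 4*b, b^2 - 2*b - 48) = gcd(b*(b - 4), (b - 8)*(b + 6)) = 1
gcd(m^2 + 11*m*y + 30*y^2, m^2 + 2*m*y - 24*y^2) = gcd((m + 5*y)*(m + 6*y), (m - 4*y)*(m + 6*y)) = m + 6*y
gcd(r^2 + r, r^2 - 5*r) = r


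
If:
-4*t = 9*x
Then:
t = -9*x/4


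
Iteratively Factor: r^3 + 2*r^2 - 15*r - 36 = (r + 3)*(r^2 - r - 12) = (r + 3)^2*(r - 4)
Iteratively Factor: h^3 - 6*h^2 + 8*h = (h)*(h^2 - 6*h + 8) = h*(h - 2)*(h - 4)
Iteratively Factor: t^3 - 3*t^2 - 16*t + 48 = (t + 4)*(t^2 - 7*t + 12) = (t - 3)*(t + 4)*(t - 4)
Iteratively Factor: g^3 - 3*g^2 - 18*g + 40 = (g - 5)*(g^2 + 2*g - 8) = (g - 5)*(g - 2)*(g + 4)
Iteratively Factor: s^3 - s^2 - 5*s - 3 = (s + 1)*(s^2 - 2*s - 3) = (s - 3)*(s + 1)*(s + 1)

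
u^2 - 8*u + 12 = (u - 6)*(u - 2)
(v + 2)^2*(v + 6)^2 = v^4 + 16*v^3 + 88*v^2 + 192*v + 144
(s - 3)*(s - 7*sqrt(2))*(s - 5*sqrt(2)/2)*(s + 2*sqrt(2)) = s^4 - 15*sqrt(2)*s^3/2 - 3*s^3 - 3*s^2 + 45*sqrt(2)*s^2/2 + 9*s + 70*sqrt(2)*s - 210*sqrt(2)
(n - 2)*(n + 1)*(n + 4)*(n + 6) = n^4 + 9*n^3 + 12*n^2 - 44*n - 48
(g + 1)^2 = g^2 + 2*g + 1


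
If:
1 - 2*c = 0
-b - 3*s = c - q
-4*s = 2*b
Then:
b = -2*s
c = 1/2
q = s + 1/2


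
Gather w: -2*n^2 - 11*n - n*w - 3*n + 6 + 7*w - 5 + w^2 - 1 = -2*n^2 - 14*n + w^2 + w*(7 - n)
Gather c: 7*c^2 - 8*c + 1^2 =7*c^2 - 8*c + 1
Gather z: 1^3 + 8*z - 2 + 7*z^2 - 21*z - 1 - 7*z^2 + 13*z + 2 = 0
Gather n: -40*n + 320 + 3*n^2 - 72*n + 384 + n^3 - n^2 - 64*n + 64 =n^3 + 2*n^2 - 176*n + 768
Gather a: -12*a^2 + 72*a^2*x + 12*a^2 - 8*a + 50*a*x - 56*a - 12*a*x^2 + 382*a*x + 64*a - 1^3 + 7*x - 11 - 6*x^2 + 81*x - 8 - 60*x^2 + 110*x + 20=72*a^2*x + a*(-12*x^2 + 432*x) - 66*x^2 + 198*x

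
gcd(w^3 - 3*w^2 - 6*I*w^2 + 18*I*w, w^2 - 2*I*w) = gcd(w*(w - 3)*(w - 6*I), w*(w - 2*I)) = w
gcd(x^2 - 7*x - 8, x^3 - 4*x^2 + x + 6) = x + 1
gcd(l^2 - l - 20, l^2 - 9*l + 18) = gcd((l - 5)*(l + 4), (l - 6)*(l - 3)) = 1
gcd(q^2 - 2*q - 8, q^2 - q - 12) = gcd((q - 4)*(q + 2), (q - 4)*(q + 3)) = q - 4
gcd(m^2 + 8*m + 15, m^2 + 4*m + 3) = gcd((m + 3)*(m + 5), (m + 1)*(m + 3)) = m + 3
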